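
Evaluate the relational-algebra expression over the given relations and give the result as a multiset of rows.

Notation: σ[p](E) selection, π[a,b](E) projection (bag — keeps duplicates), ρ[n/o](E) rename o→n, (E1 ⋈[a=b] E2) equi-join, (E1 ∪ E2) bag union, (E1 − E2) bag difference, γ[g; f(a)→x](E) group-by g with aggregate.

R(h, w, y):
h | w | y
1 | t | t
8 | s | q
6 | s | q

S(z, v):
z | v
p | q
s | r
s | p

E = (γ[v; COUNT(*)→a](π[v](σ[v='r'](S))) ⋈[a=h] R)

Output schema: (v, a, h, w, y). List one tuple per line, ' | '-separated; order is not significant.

Row counts bottom-up:
  S → 3
  σ[v='r'](S) → 1
  π[v](σ[v='r'](S)) → 1
  γ[v; COUNT(*)→a](π[v](σ[v='r'](S))) → 1
  R → 3
  (γ[v; COUNT(*)→a](π[v](σ[v='r'](S))) ⋈[a=h] R) → 1

== RESULT ==
v | a | h | w | y
r | 1 | 1 | t | t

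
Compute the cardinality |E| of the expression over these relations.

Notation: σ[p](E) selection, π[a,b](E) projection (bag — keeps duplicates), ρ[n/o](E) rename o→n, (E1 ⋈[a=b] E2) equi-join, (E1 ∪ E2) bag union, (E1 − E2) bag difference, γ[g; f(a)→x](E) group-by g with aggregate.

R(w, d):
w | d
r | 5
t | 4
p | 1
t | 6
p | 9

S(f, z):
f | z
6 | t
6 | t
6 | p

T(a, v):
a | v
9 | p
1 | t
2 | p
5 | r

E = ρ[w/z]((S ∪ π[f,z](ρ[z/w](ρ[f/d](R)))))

Per-node cardinality:
  S → 3
  R → 5
  ρ[f/d](R) → 5
  ρ[z/w](ρ[f/d](R)) → 5
  π[f,z](ρ[z/w](ρ[f/d](R))) → 5
  (S ∪ π[f,z](ρ[z/w](ρ[f/d](R)))) → 8
  ρ[w/z]((S ∪ π[f,z](ρ[z/w](ρ[f/d](R))))) → 8

|E| = 8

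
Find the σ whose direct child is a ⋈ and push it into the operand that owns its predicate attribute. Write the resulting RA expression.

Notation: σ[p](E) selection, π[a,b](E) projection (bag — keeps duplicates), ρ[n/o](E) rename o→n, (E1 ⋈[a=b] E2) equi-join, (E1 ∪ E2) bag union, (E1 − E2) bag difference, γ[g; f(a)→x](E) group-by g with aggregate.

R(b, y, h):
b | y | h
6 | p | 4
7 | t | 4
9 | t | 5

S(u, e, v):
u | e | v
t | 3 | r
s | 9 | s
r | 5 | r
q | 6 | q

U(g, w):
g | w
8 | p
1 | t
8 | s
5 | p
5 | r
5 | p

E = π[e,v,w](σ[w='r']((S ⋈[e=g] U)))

σ filters on w, owned by the right side.
E' = π[e,v,w]((S ⋈[e=g] σ[w='r'](U)))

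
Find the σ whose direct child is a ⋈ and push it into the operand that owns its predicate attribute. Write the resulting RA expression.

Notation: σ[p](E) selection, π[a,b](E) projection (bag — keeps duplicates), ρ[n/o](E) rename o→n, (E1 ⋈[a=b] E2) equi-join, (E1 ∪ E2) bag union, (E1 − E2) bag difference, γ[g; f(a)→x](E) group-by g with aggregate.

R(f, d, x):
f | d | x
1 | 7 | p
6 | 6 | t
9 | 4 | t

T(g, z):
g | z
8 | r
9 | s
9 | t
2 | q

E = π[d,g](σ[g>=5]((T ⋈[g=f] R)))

σ filters on g, owned by the left side.
E' = π[d,g]((σ[g>=5](T) ⋈[g=f] R))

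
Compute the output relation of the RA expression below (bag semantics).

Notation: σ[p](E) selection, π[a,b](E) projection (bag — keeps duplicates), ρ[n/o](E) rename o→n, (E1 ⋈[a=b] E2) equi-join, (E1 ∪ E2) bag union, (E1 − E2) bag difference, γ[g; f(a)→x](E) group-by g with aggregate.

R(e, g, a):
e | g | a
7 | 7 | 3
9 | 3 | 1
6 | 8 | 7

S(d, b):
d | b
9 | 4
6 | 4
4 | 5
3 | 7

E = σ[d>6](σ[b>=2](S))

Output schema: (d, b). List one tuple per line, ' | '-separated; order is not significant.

Row counts bottom-up:
  S → 4
  σ[b>=2](S) → 4
  σ[d>6](σ[b>=2](S)) → 1

== RESULT ==
d | b
9 | 4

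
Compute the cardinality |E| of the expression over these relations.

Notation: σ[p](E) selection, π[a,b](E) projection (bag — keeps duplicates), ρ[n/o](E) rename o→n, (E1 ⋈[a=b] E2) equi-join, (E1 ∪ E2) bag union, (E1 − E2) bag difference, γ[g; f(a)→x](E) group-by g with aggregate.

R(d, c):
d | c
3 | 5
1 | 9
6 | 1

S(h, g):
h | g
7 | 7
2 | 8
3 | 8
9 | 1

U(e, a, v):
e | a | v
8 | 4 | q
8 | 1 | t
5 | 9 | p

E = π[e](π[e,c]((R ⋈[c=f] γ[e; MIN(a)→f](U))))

Per-node cardinality:
  R → 3
  U → 3
  γ[e; MIN(a)→f](U) → 2
  (R ⋈[c=f] γ[e; MIN(a)→f](U)) → 2
  π[e,c]((R ⋈[c=f] γ[e; MIN(a)→f](U))) → 2
  π[e](π[e,c]((R ⋈[c=f] γ[e; MIN(a)→f](U)))) → 2

|E| = 2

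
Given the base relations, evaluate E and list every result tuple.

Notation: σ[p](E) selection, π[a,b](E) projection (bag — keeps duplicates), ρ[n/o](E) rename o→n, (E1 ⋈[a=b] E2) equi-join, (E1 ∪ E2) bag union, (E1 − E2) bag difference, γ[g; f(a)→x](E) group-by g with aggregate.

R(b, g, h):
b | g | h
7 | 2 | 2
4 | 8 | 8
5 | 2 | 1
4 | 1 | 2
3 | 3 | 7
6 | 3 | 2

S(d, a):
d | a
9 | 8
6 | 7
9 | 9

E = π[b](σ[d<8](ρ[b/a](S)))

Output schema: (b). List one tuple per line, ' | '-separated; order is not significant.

Subexpression sizes:
  S → 3
  ρ[b/a](S) → 3
  σ[d<8](ρ[b/a](S)) → 1
  π[b](σ[d<8](ρ[b/a](S))) → 1

== RESULT ==
b
7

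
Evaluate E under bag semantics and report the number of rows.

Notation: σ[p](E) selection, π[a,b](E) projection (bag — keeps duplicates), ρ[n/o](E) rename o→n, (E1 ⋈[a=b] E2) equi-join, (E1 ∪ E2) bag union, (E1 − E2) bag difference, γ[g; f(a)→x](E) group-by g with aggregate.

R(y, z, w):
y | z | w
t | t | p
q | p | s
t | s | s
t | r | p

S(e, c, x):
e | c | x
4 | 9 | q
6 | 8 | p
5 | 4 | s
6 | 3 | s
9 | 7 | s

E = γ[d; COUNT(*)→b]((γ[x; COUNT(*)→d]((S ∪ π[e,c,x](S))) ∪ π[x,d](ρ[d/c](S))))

Per-node cardinality:
  S → 5
  S → 5
  π[e,c,x](S) → 5
  (S ∪ π[e,c,x](S)) → 10
  γ[x; COUNT(*)→d]((S ∪ π[e,c,x](S))) → 3
  S → 5
  ρ[d/c](S) → 5
  π[x,d](ρ[d/c](S)) → 5
  (γ[x; COUNT(*)→d]((S ∪ π[e,c,x](S))) ∪ π[x,d](ρ[d/c](S))) → 8
  γ[d; COUNT(*)→b]((γ[x; COUNT(*)→d]((S ∪ π[e,c,x](S))) ∪ π[x,d](ρ[d/c](S)))) → 7

|E| = 7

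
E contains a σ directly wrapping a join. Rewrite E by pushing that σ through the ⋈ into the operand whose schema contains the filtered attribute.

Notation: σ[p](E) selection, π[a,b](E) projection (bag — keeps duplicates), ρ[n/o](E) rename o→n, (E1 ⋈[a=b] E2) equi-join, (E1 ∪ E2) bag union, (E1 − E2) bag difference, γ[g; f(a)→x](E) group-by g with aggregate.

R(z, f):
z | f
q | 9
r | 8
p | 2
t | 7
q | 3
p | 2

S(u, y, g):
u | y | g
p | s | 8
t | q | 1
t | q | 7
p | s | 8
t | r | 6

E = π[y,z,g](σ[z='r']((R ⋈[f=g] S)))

σ filters on z, owned by the left side.
E' = π[y,z,g]((σ[z='r'](R) ⋈[f=g] S))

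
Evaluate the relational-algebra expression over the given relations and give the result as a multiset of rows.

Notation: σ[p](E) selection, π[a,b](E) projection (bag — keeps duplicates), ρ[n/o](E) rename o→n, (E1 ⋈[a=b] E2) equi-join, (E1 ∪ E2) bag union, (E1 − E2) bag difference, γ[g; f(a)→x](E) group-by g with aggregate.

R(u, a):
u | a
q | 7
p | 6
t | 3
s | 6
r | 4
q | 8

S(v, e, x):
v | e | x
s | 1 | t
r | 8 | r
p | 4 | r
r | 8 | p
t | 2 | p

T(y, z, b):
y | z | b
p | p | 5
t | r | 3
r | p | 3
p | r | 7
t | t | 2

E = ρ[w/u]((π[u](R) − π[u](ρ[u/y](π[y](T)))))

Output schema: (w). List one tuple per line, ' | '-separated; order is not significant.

Per-node cardinality:
  R → 6
  π[u](R) → 6
  T → 5
  π[y](T) → 5
  ρ[u/y](π[y](T)) → 5
  π[u](ρ[u/y](π[y](T))) → 5
  (π[u](R) − π[u](ρ[u/y](π[y](T)))) → 3
  ρ[w/u]((π[u](R) − π[u](ρ[u/y](π[y](T))))) → 3

== RESULT ==
w
q
q
s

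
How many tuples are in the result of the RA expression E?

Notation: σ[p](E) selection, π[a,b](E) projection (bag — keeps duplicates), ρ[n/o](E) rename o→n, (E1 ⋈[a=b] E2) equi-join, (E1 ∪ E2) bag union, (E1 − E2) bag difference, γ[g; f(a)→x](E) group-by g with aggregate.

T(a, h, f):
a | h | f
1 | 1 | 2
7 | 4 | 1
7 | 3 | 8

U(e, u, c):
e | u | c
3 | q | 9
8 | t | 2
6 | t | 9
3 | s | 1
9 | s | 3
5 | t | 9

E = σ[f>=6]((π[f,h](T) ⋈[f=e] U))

Stepwise |·|:
  T → 3
  π[f,h](T) → 3
  U → 6
  (π[f,h](T) ⋈[f=e] U) → 1
  σ[f>=6]((π[f,h](T) ⋈[f=e] U)) → 1

|E| = 1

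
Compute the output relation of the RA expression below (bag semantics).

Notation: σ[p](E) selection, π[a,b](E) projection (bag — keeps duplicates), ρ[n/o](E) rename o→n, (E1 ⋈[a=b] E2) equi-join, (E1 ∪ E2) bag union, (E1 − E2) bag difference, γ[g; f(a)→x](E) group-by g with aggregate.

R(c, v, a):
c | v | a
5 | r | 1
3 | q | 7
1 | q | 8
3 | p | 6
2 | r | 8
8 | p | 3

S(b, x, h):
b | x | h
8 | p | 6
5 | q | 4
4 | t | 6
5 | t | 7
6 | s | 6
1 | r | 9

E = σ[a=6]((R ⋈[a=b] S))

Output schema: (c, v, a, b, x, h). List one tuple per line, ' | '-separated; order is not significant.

Row counts bottom-up:
  R → 6
  S → 6
  (R ⋈[a=b] S) → 4
  σ[a=6]((R ⋈[a=b] S)) → 1

== RESULT ==
c | v | a | b | x | h
3 | p | 6 | 6 | s | 6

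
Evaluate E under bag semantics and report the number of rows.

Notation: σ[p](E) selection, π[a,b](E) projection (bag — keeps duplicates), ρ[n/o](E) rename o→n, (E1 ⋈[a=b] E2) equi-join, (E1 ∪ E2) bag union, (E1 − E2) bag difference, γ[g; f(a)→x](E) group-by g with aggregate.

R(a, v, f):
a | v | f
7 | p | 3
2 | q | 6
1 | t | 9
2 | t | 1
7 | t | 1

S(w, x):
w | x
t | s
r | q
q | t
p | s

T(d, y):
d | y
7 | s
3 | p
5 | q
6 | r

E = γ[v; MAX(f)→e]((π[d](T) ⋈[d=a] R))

Per-node cardinality:
  T → 4
  π[d](T) → 4
  R → 5
  (π[d](T) ⋈[d=a] R) → 2
  γ[v; MAX(f)→e]((π[d](T) ⋈[d=a] R)) → 2

|E| = 2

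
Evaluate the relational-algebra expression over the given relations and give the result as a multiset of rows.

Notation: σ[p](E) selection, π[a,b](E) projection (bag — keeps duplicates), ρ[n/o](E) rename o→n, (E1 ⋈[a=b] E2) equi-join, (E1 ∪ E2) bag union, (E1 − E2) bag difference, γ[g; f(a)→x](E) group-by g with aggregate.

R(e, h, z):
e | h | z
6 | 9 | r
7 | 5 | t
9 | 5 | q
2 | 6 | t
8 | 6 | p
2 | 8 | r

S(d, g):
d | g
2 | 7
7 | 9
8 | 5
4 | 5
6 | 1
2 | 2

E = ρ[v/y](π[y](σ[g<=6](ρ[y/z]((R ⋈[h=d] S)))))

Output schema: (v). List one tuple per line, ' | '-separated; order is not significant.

Per-node cardinality:
  R → 6
  S → 6
  (R ⋈[h=d] S) → 3
  ρ[y/z]((R ⋈[h=d] S)) → 3
  σ[g<=6](ρ[y/z]((R ⋈[h=d] S))) → 3
  π[y](σ[g<=6](ρ[y/z]((R ⋈[h=d] S)))) → 3
  ρ[v/y](π[y](σ[g<=6](ρ[y/z]((R ⋈[h=d] S))))) → 3

== RESULT ==
v
p
r
t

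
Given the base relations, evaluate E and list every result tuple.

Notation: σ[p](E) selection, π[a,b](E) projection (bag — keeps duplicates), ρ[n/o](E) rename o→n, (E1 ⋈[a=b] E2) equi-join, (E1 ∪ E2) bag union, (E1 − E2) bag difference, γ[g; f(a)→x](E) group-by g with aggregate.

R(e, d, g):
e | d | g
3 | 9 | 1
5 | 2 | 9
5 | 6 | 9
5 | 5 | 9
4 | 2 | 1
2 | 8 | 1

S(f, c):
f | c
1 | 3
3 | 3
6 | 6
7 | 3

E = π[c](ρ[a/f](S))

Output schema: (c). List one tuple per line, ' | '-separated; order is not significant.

Subexpression sizes:
  S → 4
  ρ[a/f](S) → 4
  π[c](ρ[a/f](S)) → 4

== RESULT ==
c
3
3
3
6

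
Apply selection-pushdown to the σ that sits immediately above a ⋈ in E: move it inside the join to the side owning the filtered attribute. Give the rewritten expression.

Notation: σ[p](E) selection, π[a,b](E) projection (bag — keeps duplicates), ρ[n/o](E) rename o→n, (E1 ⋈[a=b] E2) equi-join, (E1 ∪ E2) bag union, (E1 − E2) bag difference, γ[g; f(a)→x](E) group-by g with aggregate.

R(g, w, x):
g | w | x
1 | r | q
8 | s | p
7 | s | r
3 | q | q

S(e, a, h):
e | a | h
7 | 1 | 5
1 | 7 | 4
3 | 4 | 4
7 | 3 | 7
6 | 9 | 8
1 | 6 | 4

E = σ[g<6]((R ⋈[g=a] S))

σ filters on g, owned by the left side.
E' = (σ[g<6](R) ⋈[g=a] S)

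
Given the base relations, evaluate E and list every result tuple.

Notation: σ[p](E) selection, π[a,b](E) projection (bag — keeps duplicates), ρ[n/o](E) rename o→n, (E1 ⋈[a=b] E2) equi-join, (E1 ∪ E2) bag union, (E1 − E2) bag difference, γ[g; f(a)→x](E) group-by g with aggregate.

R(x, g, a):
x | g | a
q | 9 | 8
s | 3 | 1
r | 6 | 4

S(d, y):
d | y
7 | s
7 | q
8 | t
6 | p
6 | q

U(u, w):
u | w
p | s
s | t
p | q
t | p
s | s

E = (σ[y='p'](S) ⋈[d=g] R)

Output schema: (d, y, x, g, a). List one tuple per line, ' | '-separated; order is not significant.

Stepwise |·|:
  S → 5
  σ[y='p'](S) → 1
  R → 3
  (σ[y='p'](S) ⋈[d=g] R) → 1

== RESULT ==
d | y | x | g | a
6 | p | r | 6 | 4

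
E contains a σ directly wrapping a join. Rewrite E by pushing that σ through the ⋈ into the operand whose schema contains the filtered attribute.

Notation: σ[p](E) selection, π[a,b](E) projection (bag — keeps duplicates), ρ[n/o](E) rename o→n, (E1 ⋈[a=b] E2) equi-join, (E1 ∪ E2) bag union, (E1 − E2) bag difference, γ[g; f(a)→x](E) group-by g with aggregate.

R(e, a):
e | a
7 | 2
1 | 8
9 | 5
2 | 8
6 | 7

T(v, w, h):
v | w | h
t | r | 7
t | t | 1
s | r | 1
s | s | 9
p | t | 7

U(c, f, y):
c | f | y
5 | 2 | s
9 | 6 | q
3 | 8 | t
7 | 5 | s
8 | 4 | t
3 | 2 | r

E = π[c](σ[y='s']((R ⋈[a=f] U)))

σ filters on y, owned by the right side.
E' = π[c]((R ⋈[a=f] σ[y='s'](U)))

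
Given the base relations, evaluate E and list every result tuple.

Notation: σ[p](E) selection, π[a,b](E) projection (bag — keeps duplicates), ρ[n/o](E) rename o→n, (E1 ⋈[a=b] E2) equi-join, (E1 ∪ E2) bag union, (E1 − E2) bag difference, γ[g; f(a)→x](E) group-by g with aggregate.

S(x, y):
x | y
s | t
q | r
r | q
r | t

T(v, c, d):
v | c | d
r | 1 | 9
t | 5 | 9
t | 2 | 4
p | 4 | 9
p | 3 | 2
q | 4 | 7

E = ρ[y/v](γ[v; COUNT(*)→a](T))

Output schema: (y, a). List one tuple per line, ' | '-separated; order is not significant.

Per-node cardinality:
  T → 6
  γ[v; COUNT(*)→a](T) → 4
  ρ[y/v](γ[v; COUNT(*)→a](T)) → 4

== RESULT ==
y | a
p | 2
q | 1
r | 1
t | 2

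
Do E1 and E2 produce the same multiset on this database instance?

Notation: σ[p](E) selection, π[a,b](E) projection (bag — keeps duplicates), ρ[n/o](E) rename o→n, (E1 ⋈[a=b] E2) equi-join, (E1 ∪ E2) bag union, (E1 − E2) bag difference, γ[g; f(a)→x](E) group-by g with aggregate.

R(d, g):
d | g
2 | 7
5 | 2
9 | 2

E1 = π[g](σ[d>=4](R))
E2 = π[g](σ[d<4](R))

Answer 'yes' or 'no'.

E1 stepwise |·|:
  R → 3
  σ[d>=4](R) → 2
  π[g](σ[d>=4](R)) → 2
E2 stepwise |·|:
  R → 3
  σ[d<4](R) → 1
  π[g](σ[d<4](R)) → 1

E1 result:
g
2
2
E2 result:
g
7
Witness: (7,) appears 0× in E1 but 1× in E2.

no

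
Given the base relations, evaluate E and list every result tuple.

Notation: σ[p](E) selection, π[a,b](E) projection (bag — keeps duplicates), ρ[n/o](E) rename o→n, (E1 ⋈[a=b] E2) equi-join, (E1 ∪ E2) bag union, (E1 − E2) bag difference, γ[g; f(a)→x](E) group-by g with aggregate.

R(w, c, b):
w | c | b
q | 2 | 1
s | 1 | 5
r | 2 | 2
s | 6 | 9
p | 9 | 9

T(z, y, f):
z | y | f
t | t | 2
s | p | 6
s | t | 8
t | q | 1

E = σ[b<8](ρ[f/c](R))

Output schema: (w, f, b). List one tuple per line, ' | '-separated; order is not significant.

Row counts bottom-up:
  R → 5
  ρ[f/c](R) → 5
  σ[b<8](ρ[f/c](R)) → 3

== RESULT ==
w | f | b
q | 2 | 1
r | 2 | 2
s | 1 | 5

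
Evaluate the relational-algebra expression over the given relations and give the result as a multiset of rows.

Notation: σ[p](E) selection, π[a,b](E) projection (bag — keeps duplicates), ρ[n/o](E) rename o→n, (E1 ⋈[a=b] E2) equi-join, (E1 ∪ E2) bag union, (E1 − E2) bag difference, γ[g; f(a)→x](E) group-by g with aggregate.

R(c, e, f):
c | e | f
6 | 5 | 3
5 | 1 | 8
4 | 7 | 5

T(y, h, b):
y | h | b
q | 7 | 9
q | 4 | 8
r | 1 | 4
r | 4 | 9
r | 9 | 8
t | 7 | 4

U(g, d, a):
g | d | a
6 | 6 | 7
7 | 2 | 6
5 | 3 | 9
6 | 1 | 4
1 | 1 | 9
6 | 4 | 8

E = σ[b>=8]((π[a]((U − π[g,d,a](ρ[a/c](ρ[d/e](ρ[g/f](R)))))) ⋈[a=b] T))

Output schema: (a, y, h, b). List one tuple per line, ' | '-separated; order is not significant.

Subexpression sizes:
  U → 6
  R → 3
  ρ[g/f](R) → 3
  ρ[d/e](ρ[g/f](R)) → 3
  ρ[a/c](ρ[d/e](ρ[g/f](R))) → 3
  π[g,d,a](ρ[a/c](ρ[d/e](ρ[g/f](R)))) → 3
  (U − π[g,d,a](ρ[a/c](ρ[d/e](ρ[g/f](R))))) → 6
  π[a]((U − π[g,d,a](ρ[a/c](ρ[d/e](ρ[g/f](R)))))) → 6
  T → 6
  (π[a]((U − π[g,d,a](ρ[a/c](ρ[d/e](ρ[g/f](R)))))) ⋈[a=b] T) → 8
  σ[b>=8]((π[a]((U − π[g,d,a](ρ[a/c](ρ[d/e](ρ[g/f](R)))))) ⋈[a=b] T)) → 6

== RESULT ==
a | y | h | b
8 | q | 4 | 8
8 | r | 9 | 8
9 | q | 7 | 9
9 | q | 7 | 9
9 | r | 4 | 9
9 | r | 4 | 9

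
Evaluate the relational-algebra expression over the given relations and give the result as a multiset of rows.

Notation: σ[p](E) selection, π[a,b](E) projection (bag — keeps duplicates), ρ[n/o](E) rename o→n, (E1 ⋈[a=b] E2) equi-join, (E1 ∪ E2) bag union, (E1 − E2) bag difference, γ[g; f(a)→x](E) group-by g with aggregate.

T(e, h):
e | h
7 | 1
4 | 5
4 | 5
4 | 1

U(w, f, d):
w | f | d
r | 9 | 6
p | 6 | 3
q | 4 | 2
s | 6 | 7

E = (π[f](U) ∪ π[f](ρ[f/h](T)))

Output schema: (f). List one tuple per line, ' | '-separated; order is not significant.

Row counts bottom-up:
  U → 4
  π[f](U) → 4
  T → 4
  ρ[f/h](T) → 4
  π[f](ρ[f/h](T)) → 4
  (π[f](U) ∪ π[f](ρ[f/h](T))) → 8

== RESULT ==
f
1
1
4
5
5
6
6
9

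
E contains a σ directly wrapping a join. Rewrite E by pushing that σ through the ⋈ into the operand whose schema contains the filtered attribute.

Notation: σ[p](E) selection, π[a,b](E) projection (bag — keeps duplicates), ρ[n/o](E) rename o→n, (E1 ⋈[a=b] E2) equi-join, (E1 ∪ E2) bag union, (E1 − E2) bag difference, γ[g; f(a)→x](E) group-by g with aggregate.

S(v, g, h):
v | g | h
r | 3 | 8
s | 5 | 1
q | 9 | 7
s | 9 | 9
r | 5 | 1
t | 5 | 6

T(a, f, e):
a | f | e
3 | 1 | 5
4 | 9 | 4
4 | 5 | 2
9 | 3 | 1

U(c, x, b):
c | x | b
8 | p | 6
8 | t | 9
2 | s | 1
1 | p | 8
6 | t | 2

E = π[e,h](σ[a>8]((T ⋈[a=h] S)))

σ filters on a, owned by the left side.
E' = π[e,h]((σ[a>8](T) ⋈[a=h] S))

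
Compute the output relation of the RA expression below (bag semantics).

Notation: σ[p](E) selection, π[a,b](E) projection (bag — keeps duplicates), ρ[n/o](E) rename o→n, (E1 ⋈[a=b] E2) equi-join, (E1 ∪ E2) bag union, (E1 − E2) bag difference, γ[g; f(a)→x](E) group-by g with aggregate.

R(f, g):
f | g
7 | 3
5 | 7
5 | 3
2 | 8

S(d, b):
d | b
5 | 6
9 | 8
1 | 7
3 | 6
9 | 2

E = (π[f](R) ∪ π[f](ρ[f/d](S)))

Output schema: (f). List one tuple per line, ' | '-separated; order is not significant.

Per-node cardinality:
  R → 4
  π[f](R) → 4
  S → 5
  ρ[f/d](S) → 5
  π[f](ρ[f/d](S)) → 5
  (π[f](R) ∪ π[f](ρ[f/d](S))) → 9

== RESULT ==
f
1
2
3
5
5
5
7
9
9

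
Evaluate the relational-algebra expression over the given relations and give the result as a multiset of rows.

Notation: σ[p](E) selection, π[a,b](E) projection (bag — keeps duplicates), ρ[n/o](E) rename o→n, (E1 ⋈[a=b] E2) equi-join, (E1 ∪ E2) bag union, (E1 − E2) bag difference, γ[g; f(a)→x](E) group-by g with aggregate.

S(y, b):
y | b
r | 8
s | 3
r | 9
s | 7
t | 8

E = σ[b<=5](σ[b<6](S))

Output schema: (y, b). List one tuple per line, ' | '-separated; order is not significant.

Per-node cardinality:
  S → 5
  σ[b<6](S) → 1
  σ[b<=5](σ[b<6](S)) → 1

== RESULT ==
y | b
s | 3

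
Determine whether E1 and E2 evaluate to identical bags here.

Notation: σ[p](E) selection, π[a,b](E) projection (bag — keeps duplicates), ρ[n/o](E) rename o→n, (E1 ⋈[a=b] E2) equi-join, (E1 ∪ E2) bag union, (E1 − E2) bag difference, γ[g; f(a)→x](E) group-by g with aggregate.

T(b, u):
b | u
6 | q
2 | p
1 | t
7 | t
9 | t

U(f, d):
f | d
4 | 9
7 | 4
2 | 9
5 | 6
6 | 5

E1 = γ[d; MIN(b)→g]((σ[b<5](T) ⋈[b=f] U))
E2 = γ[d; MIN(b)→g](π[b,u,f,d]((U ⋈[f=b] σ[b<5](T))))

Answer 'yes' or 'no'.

E1 stepwise |·|:
  T → 5
  σ[b<5](T) → 2
  U → 5
  (σ[b<5](T) ⋈[b=f] U) → 1
  γ[d; MIN(b)→g]((σ[b<5](T) ⋈[b=f] U)) → 1
E2 stepwise |·|:
  U → 5
  T → 5
  σ[b<5](T) → 2
  (U ⋈[f=b] σ[b<5](T)) → 1
  π[b,u,f,d]((U ⋈[f=b] σ[b<5](T))) → 1
  γ[d; MIN(b)→g](π[b,u,f,d]((U ⋈[f=b] σ[b<5](T)))) → 1

E1 and E2 produce the same multiset:
d | g
9 | 2

yes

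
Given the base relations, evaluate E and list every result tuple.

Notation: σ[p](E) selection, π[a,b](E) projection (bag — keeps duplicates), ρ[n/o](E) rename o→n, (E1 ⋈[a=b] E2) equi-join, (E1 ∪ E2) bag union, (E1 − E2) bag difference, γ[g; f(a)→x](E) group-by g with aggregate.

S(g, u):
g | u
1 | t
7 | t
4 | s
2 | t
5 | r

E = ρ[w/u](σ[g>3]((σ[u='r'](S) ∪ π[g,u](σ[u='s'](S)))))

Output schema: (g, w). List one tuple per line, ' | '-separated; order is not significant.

Per-node cardinality:
  S → 5
  σ[u='r'](S) → 1
  S → 5
  σ[u='s'](S) → 1
  π[g,u](σ[u='s'](S)) → 1
  (σ[u='r'](S) ∪ π[g,u](σ[u='s'](S))) → 2
  σ[g>3]((σ[u='r'](S) ∪ π[g,u](σ[u='s'](S)))) → 2
  ρ[w/u](σ[g>3]((σ[u='r'](S) ∪ π[g,u](σ[u='s'](S))))) → 2

== RESULT ==
g | w
4 | s
5 | r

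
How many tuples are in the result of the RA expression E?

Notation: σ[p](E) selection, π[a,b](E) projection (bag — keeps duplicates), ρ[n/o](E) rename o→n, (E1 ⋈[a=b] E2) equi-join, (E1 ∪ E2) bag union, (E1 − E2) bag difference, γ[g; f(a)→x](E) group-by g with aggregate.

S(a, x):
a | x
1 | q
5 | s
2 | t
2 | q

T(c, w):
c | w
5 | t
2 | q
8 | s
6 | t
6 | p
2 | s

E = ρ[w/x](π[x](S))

Stepwise |·|:
  S → 4
  π[x](S) → 4
  ρ[w/x](π[x](S)) → 4

|E| = 4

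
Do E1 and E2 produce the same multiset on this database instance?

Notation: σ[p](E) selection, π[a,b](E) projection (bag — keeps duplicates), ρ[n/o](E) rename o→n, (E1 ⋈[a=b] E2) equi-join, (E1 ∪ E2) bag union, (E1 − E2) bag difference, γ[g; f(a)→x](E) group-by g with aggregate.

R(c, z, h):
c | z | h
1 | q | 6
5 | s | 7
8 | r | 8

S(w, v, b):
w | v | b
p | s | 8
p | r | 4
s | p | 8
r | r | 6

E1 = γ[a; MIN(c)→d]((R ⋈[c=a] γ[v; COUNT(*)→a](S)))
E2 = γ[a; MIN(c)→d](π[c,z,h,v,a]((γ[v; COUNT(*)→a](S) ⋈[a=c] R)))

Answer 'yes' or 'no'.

E1 row counts bottom-up:
  R → 3
  S → 4
  γ[v; COUNT(*)→a](S) → 3
  (R ⋈[c=a] γ[v; COUNT(*)→a](S)) → 2
  γ[a; MIN(c)→d]((R ⋈[c=a] γ[v; COUNT(*)→a](S))) → 1
E2 row counts bottom-up:
  S → 4
  γ[v; COUNT(*)→a](S) → 3
  R → 3
  (γ[v; COUNT(*)→a](S) ⋈[a=c] R) → 2
  π[c,z,h,v,a]((γ[v; COUNT(*)→a](S) ⋈[a=c] R)) → 2
  γ[a; MIN(c)→d](π[c,z,h,v,a]((γ[v; COUNT(*)→a](S) ⋈[a=c] R))) → 1

E1 and E2 produce the same multiset:
a | d
1 | 1

yes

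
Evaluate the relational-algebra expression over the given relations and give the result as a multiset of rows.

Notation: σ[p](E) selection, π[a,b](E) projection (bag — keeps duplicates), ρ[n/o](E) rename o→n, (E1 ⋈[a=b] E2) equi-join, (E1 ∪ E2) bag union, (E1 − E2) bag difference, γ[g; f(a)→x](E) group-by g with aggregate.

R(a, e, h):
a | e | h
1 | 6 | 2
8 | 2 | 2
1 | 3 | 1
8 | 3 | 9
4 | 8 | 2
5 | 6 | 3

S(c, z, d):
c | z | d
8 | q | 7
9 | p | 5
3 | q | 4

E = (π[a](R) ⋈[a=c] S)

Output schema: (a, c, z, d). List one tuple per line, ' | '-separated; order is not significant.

Stepwise |·|:
  R → 6
  π[a](R) → 6
  S → 3
  (π[a](R) ⋈[a=c] S) → 2

== RESULT ==
a | c | z | d
8 | 8 | q | 7
8 | 8 | q | 7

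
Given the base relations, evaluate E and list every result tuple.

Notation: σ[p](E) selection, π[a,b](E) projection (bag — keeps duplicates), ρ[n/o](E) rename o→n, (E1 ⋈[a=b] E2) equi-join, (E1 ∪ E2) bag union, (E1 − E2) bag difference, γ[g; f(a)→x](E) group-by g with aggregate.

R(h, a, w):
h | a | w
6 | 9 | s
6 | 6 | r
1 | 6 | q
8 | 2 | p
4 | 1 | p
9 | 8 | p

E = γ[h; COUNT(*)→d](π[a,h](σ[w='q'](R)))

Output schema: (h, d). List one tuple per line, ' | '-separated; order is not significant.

Per-node cardinality:
  R → 6
  σ[w='q'](R) → 1
  π[a,h](σ[w='q'](R)) → 1
  γ[h; COUNT(*)→d](π[a,h](σ[w='q'](R))) → 1

== RESULT ==
h | d
1 | 1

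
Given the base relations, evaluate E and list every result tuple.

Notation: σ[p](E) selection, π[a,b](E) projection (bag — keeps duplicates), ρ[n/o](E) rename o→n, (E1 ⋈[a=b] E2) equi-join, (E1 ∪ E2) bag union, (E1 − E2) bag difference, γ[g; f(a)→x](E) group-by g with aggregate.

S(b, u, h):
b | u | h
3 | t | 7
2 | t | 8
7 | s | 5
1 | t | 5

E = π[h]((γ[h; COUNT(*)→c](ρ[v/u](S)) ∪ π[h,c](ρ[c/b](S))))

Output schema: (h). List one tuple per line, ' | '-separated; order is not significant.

Stepwise |·|:
  S → 4
  ρ[v/u](S) → 4
  γ[h; COUNT(*)→c](ρ[v/u](S)) → 3
  S → 4
  ρ[c/b](S) → 4
  π[h,c](ρ[c/b](S)) → 4
  (γ[h; COUNT(*)→c](ρ[v/u](S)) ∪ π[h,c](ρ[c/b](S))) → 7
  π[h]((γ[h; COUNT(*)→c](ρ[v/u](S)) ∪ π[h,c](ρ[c/b](S)))) → 7

== RESULT ==
h
5
5
5
7
7
8
8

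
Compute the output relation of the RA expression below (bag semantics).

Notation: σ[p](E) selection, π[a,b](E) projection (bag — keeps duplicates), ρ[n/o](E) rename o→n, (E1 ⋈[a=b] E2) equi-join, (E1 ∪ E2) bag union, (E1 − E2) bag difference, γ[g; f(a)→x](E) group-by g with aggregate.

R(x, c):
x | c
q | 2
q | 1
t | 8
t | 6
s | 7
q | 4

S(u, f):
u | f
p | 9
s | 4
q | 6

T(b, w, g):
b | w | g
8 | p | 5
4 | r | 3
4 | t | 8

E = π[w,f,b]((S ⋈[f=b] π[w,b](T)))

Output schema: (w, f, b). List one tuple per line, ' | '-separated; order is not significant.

Per-node cardinality:
  S → 3
  T → 3
  π[w,b](T) → 3
  (S ⋈[f=b] π[w,b](T)) → 2
  π[w,f,b]((S ⋈[f=b] π[w,b](T))) → 2

== RESULT ==
w | f | b
r | 4 | 4
t | 4 | 4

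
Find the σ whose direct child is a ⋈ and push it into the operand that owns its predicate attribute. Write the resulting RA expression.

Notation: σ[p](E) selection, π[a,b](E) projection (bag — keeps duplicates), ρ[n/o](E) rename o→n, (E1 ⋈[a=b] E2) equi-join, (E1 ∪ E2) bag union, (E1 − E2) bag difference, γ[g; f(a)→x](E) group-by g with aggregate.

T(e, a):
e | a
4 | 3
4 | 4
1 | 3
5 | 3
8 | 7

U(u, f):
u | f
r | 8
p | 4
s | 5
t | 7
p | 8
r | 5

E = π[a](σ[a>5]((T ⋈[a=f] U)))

σ filters on a, owned by the left side.
E' = π[a]((σ[a>5](T) ⋈[a=f] U))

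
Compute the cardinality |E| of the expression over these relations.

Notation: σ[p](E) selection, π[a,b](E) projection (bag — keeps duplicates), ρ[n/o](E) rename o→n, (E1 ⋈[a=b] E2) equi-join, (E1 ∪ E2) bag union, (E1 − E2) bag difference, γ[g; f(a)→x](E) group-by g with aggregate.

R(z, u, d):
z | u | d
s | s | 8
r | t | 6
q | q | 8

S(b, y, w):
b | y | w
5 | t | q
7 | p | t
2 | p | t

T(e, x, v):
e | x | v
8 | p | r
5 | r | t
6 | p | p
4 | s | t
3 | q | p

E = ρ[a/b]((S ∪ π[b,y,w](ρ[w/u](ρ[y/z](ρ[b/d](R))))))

Subexpression sizes:
  S → 3
  R → 3
  ρ[b/d](R) → 3
  ρ[y/z](ρ[b/d](R)) → 3
  ρ[w/u](ρ[y/z](ρ[b/d](R))) → 3
  π[b,y,w](ρ[w/u](ρ[y/z](ρ[b/d](R)))) → 3
  (S ∪ π[b,y,w](ρ[w/u](ρ[y/z](ρ[b/d](R))))) → 6
  ρ[a/b]((S ∪ π[b,y,w](ρ[w/u](ρ[y/z](ρ[b/d](R)))))) → 6

|E| = 6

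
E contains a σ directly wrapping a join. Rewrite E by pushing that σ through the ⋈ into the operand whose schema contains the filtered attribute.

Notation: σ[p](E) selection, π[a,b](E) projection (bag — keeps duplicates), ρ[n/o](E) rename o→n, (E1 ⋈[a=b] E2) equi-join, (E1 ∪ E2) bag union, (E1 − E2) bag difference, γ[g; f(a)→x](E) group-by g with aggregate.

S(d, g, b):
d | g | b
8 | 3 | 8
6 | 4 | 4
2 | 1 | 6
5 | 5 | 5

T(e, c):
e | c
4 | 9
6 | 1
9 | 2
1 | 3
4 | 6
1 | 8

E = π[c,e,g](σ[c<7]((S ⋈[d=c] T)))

σ filters on c, owned by the right side.
E' = π[c,e,g]((S ⋈[d=c] σ[c<7](T)))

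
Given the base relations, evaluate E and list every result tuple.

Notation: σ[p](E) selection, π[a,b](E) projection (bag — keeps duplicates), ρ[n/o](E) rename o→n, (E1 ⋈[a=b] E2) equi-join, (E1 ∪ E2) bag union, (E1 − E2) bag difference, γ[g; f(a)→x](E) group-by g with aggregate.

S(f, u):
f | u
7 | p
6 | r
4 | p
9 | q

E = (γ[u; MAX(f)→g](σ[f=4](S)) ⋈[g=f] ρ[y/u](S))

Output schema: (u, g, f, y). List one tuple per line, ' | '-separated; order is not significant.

Subexpression sizes:
  S → 4
  σ[f=4](S) → 1
  γ[u; MAX(f)→g](σ[f=4](S)) → 1
  S → 4
  ρ[y/u](S) → 4
  (γ[u; MAX(f)→g](σ[f=4](S)) ⋈[g=f] ρ[y/u](S)) → 1

== RESULT ==
u | g | f | y
p | 4 | 4 | p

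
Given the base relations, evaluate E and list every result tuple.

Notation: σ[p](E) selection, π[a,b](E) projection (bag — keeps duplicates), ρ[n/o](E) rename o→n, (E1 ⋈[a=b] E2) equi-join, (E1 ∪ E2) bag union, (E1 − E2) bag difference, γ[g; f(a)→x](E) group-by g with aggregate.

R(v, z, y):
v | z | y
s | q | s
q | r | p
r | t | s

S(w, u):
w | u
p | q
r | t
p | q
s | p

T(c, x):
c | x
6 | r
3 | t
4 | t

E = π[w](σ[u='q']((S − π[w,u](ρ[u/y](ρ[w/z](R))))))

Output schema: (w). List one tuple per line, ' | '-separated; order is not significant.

Per-node cardinality:
  S → 4
  R → 3
  ρ[w/z](R) → 3
  ρ[u/y](ρ[w/z](R)) → 3
  π[w,u](ρ[u/y](ρ[w/z](R))) → 3
  (S − π[w,u](ρ[u/y](ρ[w/z](R)))) → 4
  σ[u='q']((S − π[w,u](ρ[u/y](ρ[w/z](R))))) → 2
  π[w](σ[u='q']((S − π[w,u](ρ[u/y](ρ[w/z](R)))))) → 2

== RESULT ==
w
p
p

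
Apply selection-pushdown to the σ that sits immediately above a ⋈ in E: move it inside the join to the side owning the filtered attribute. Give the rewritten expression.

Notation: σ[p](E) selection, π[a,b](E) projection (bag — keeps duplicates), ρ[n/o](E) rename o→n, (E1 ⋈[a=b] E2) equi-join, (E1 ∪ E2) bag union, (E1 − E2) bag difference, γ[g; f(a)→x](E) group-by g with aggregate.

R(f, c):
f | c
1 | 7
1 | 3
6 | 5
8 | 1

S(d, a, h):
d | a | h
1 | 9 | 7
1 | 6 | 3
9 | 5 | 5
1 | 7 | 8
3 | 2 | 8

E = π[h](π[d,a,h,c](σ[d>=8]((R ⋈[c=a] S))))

σ filters on d, owned by the right side.
E' = π[h](π[d,a,h,c]((R ⋈[c=a] σ[d>=8](S))))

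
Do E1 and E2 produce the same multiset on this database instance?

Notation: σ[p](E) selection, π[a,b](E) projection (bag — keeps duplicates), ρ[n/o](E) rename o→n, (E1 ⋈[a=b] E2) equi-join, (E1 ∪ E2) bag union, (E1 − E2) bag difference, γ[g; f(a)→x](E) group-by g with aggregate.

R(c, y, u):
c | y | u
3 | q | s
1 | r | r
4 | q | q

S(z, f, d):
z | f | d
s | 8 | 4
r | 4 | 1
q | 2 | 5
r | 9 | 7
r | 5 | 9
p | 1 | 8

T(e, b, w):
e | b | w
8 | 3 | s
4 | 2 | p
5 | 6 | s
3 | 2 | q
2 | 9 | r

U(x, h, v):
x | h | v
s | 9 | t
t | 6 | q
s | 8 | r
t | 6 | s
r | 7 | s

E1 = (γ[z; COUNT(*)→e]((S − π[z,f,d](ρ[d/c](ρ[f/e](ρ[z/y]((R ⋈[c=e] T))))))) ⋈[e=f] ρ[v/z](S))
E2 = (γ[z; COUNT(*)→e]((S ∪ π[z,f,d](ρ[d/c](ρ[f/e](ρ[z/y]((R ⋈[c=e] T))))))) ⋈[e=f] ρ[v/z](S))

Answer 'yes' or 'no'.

E1 stepwise |·|:
  S → 6
  R → 3
  T → 5
  (R ⋈[c=e] T) → 2
  ρ[z/y]((R ⋈[c=e] T)) → 2
  ρ[f/e](ρ[z/y]((R ⋈[c=e] T))) → 2
  ρ[d/c](ρ[f/e](ρ[z/y]((R ⋈[c=e] T)))) → 2
  π[z,f,d](ρ[d/c](ρ[f/e](ρ[z/y]((R ⋈[c=e] T))))) → 2
  (S − π[z,f,d](ρ[d/c](ρ[f/e](ρ[z/y]((R ⋈[c=e] T)))))) → 6
  γ[z; COUNT(*)→e]((S − π[z,f,d](ρ[d/c](ρ[f/e](ρ[z/y]((R ⋈[c=e] T))))))) → 4
  S → 6
  ρ[v/z](S) → 6
  (γ[z; COUNT(*)→e]((S − π[z,f,d](ρ[d/c](ρ[f/e](ρ[z/y]((R ⋈[c=e] T))))))) ⋈[e=f] ρ[v/z](S)) → 3
E2 stepwise |·|:
  S → 6
  R → 3
  T → 5
  (R ⋈[c=e] T) → 2
  ρ[z/y]((R ⋈[c=e] T)) → 2
  ρ[f/e](ρ[z/y]((R ⋈[c=e] T))) → 2
  ρ[d/c](ρ[f/e](ρ[z/y]((R ⋈[c=e] T)))) → 2
  π[z,f,d](ρ[d/c](ρ[f/e](ρ[z/y]((R ⋈[c=e] T))))) → 2
  (S ∪ π[z,f,d](ρ[d/c](ρ[f/e](ρ[z/y]((R ⋈[c=e] T)))))) → 8
  γ[z; COUNT(*)→e]((S ∪ π[z,f,d](ρ[d/c](ρ[f/e](ρ[z/y]((R ⋈[c=e] T))))))) → 4
  S → 6
  ρ[v/z](S) → 6
  (γ[z; COUNT(*)→e]((S ∪ π[z,f,d](ρ[d/c](ρ[f/e](ρ[z/y]((R ⋈[c=e] T))))))) ⋈[e=f] ρ[v/z](S)) → 2

E1 result:
z | e | v | f | d
p | 1 | p | 1 | 8
q | 1 | p | 1 | 8
s | 1 | p | 1 | 8
E2 result:
z | e | v | f | d
p | 1 | p | 1 | 8
s | 1 | p | 1 | 8
Witness: ('q', 1, 'p', 1, 8) appears 1× in E1 but 0× in E2.

no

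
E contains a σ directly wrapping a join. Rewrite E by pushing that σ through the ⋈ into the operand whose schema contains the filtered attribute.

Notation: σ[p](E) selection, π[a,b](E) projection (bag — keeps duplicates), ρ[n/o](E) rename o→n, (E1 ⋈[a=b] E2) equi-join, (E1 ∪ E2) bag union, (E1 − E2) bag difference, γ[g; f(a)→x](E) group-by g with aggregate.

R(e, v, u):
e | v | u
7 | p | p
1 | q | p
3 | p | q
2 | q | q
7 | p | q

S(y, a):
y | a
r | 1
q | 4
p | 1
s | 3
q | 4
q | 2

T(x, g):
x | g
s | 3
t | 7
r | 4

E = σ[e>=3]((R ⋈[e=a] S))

σ filters on e, owned by the left side.
E' = (σ[e>=3](R) ⋈[e=a] S)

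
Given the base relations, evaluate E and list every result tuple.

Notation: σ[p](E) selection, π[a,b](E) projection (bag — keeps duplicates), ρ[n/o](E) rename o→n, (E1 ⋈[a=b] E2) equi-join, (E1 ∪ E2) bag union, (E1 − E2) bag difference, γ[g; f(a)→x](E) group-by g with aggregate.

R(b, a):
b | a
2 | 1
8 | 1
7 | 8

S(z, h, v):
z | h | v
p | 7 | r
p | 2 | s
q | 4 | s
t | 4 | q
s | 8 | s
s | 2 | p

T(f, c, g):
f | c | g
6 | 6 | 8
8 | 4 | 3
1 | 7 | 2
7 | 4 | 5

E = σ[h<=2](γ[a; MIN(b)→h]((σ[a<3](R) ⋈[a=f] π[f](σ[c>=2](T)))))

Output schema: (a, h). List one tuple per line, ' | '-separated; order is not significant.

Subexpression sizes:
  R → 3
  σ[a<3](R) → 2
  T → 4
  σ[c>=2](T) → 4
  π[f](σ[c>=2](T)) → 4
  (σ[a<3](R) ⋈[a=f] π[f](σ[c>=2](T))) → 2
  γ[a; MIN(b)→h]((σ[a<3](R) ⋈[a=f] π[f](σ[c>=2](T)))) → 1
  σ[h<=2](γ[a; MIN(b)→h]((σ[a<3](R) ⋈[a=f] π[f](σ[c>=2](T))))) → 1

== RESULT ==
a | h
1 | 2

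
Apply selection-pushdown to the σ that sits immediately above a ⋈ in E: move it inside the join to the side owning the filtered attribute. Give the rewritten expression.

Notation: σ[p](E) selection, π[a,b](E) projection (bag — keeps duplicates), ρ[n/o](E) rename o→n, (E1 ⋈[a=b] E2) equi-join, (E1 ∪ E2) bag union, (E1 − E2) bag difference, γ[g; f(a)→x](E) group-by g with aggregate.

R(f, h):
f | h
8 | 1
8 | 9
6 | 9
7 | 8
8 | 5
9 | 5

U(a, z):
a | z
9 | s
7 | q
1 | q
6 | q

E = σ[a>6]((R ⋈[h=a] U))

σ filters on a, owned by the right side.
E' = (R ⋈[h=a] σ[a>6](U))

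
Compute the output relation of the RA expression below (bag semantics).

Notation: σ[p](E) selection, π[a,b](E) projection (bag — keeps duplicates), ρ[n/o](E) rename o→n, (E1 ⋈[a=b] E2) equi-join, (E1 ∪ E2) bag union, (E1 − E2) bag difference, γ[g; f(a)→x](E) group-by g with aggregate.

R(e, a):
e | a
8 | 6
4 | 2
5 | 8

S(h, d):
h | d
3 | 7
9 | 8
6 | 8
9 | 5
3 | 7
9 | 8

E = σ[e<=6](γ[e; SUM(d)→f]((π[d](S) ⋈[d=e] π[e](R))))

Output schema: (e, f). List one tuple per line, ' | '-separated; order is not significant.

Row counts bottom-up:
  S → 6
  π[d](S) → 6
  R → 3
  π[e](R) → 3
  (π[d](S) ⋈[d=e] π[e](R)) → 4
  γ[e; SUM(d)→f]((π[d](S) ⋈[d=e] π[e](R))) → 2
  σ[e<=6](γ[e; SUM(d)→f]((π[d](S) ⋈[d=e] π[e](R)))) → 1

== RESULT ==
e | f
5 | 5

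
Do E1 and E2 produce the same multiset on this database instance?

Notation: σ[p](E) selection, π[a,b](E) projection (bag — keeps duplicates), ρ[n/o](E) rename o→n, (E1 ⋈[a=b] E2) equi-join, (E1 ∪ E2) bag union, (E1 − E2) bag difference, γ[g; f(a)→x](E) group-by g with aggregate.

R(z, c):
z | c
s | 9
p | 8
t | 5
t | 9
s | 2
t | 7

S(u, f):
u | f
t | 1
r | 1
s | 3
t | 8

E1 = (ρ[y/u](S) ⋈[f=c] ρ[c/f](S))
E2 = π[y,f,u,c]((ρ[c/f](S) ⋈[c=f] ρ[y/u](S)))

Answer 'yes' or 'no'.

E1 subexpression sizes:
  S → 4
  ρ[y/u](S) → 4
  S → 4
  ρ[c/f](S) → 4
  (ρ[y/u](S) ⋈[f=c] ρ[c/f](S)) → 6
E2 subexpression sizes:
  S → 4
  ρ[c/f](S) → 4
  S → 4
  ρ[y/u](S) → 4
  (ρ[c/f](S) ⋈[c=f] ρ[y/u](S)) → 6
  π[y,f,u,c]((ρ[c/f](S) ⋈[c=f] ρ[y/u](S))) → 6

E1 and E2 produce the same multiset:
y | f | u | c
r | 1 | r | 1
r | 1 | t | 1
s | 3 | s | 3
t | 1 | r | 1
t | 1 | t | 1
t | 8 | t | 8

yes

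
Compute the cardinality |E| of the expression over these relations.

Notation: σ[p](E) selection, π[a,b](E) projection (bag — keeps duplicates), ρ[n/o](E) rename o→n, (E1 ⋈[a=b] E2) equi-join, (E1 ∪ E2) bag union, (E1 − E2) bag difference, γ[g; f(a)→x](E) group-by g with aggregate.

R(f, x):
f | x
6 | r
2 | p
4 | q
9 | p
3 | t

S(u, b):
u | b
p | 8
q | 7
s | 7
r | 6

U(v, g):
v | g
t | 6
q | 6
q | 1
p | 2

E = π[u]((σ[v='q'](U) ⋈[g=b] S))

Per-node cardinality:
  U → 4
  σ[v='q'](U) → 2
  S → 4
  (σ[v='q'](U) ⋈[g=b] S) → 1
  π[u]((σ[v='q'](U) ⋈[g=b] S)) → 1

|E| = 1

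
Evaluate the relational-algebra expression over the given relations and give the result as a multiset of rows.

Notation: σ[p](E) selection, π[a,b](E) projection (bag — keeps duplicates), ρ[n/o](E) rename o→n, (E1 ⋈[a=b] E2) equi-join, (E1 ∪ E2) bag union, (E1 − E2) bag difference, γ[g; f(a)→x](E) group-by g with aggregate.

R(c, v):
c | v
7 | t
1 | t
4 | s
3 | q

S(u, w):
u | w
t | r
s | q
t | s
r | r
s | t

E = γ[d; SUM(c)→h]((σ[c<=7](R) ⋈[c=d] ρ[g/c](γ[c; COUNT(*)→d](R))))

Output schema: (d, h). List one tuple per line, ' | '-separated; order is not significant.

Row counts bottom-up:
  R → 4
  σ[c<=7](R) → 4
  R → 4
  γ[c; COUNT(*)→d](R) → 4
  ρ[g/c](γ[c; COUNT(*)→d](R)) → 4
  (σ[c<=7](R) ⋈[c=d] ρ[g/c](γ[c; COUNT(*)→d](R))) → 4
  γ[d; SUM(c)→h]((σ[c<=7](R) ⋈[c=d] ρ[g/c](γ[c; COUNT(*)→d](R)))) → 1

== RESULT ==
d | h
1 | 4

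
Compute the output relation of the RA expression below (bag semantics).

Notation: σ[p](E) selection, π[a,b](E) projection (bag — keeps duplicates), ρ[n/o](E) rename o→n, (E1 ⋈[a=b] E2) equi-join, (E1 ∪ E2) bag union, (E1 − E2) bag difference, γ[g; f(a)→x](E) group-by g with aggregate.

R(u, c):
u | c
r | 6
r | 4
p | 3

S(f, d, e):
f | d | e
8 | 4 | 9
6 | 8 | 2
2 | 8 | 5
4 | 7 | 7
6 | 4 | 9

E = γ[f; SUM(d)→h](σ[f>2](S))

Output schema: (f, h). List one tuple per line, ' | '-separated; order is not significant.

Per-node cardinality:
  S → 5
  σ[f>2](S) → 4
  γ[f; SUM(d)→h](σ[f>2](S)) → 3

== RESULT ==
f | h
4 | 7
6 | 12
8 | 4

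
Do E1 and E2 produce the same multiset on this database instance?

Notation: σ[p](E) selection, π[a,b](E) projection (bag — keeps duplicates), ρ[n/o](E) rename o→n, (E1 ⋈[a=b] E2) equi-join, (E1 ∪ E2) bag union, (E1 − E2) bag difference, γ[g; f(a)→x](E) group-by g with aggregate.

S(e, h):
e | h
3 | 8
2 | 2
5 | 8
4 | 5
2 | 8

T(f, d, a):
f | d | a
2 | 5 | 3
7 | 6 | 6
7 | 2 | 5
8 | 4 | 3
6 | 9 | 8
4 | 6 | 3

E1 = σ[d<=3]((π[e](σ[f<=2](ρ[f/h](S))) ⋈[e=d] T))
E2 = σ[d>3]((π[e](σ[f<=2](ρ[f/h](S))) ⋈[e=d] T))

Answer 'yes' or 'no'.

E1 row counts bottom-up:
  S → 5
  ρ[f/h](S) → 5
  σ[f<=2](ρ[f/h](S)) → 1
  π[e](σ[f<=2](ρ[f/h](S))) → 1
  T → 6
  (π[e](σ[f<=2](ρ[f/h](S))) ⋈[e=d] T) → 1
  σ[d<=3]((π[e](σ[f<=2](ρ[f/h](S))) ⋈[e=d] T)) → 1
E2 row counts bottom-up:
  S → 5
  ρ[f/h](S) → 5
  σ[f<=2](ρ[f/h](S)) → 1
  π[e](σ[f<=2](ρ[f/h](S))) → 1
  T → 6
  (π[e](σ[f<=2](ρ[f/h](S))) ⋈[e=d] T) → 1
  σ[d>3]((π[e](σ[f<=2](ρ[f/h](S))) ⋈[e=d] T)) → 0

E1 result:
e | f | d | a
2 | 7 | 2 | 5
E2 result:
e | f | d | a
(0 rows)
Witness: (2, 7, 2, 5) appears 1× in E1 but 0× in E2.

no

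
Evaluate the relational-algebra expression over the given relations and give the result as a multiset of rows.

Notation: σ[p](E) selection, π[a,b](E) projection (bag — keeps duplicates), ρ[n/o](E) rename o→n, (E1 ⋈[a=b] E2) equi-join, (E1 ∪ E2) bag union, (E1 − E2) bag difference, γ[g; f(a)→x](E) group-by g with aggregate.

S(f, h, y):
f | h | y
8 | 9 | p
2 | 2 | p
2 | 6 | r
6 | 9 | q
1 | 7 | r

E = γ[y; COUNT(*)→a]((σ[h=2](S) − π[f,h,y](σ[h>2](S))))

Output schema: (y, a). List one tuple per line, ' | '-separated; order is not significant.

Row counts bottom-up:
  S → 5
  σ[h=2](S) → 1
  S → 5
  σ[h>2](S) → 4
  π[f,h,y](σ[h>2](S)) → 4
  (σ[h=2](S) − π[f,h,y](σ[h>2](S))) → 1
  γ[y; COUNT(*)→a]((σ[h=2](S) − π[f,h,y](σ[h>2](S)))) → 1

== RESULT ==
y | a
p | 1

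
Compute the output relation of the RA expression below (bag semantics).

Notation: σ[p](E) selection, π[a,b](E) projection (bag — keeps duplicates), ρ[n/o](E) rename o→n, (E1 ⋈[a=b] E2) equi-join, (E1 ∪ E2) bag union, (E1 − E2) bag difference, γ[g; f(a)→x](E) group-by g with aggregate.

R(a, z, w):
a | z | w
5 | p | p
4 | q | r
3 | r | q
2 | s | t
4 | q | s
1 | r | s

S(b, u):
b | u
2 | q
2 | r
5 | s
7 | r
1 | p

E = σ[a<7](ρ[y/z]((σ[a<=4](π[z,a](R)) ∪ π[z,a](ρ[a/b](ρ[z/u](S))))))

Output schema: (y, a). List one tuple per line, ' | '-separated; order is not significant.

Per-node cardinality:
  R → 6
  π[z,a](R) → 6
  σ[a<=4](π[z,a](R)) → 5
  S → 5
  ρ[z/u](S) → 5
  ρ[a/b](ρ[z/u](S)) → 5
  π[z,a](ρ[a/b](ρ[z/u](S))) → 5
  (σ[a<=4](π[z,a](R)) ∪ π[z,a](ρ[a/b](ρ[z/u](S)))) → 10
  ρ[y/z]((σ[a<=4](π[z,a](R)) ∪ π[z,a](ρ[a/b](ρ[z/u](S))))) → 10
  σ[a<7](ρ[y/z]((σ[a<=4](π[z,a](R)) ∪ π[z,a](ρ[a/b](ρ[z/u](S)))))) → 9

== RESULT ==
y | a
p | 1
q | 2
q | 4
q | 4
r | 1
r | 2
r | 3
s | 2
s | 5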